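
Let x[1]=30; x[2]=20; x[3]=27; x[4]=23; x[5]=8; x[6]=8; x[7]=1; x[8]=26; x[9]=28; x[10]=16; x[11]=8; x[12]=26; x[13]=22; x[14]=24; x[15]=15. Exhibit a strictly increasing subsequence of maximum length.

Patience tails give the LIS length; then backtrack through the dp parents:
30 → extends → [30]
20 → replaces 30 → [20]
27 → extends → [20, 27]
23 → replaces 27 → [20, 23]
8 → replaces 20 → [8, 23]
8 → already a tail → [8, 23]
1 → replaces 8 → [1, 23]
26 → extends → [1, 23, 26]
28 → extends → [1, 23, 26, 28]
16 → replaces 23 → [1, 16, 26, 28]
8 → replaces 16 → [1, 8, 26, 28]
26 → already a tail → [1, 8, 26, 28]
22 → replaces 26 → [1, 8, 22, 28]
24 → replaces 28 → [1, 8, 22, 24]
15 → replaces 22 → [1, 8, 15, 24]
Length 4; one witness is 20, 23, 26, 28.

20, 23, 26, 28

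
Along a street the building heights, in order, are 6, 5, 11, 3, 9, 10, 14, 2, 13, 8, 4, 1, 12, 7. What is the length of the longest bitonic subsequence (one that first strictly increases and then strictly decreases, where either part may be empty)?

inc[i] = longest strictly increasing subsequence ending at i; dec[i] = longest strictly decreasing subsequence starting at i:
i:      1  2  3  4  5  6  7  8  9 10 11 12 13 14
a[i]:   6  5 11  3  9 10 14  2 13  8  4  1 12  7
inc:    1  1  2  1  2  3  4  1  4  2  2  1  4  3
dec:    5  4  5  3  4  4  5  2  4  3  2  1  2  1
Best peak at i=7 (value 14): inc=4, dec=5, length 4+5−1 = 8.

8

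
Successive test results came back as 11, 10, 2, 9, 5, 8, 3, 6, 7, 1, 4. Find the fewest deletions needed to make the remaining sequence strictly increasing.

7

Fewest deletions = n − (longest strictly increasing subsequence).
i:      1  2  3  4  5  6  7  8  9 10 11
a[i]:  11 10  2  9  5  8  3  6  7  1  4
dp:     1  1  1  2  2  3  2  3  4  1  3
max dp = 4, so deletions = 11 − 4 = 7.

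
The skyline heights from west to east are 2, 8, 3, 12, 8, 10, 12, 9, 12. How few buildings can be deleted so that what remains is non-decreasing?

Fewest deletions = n − (longest non-decreasing subsequence).
Patience tails:
2 → extends → [2]
8 → extends → [2, 8]
3 → replaces 8 → [2, 3]
12 → extends → [2, 3, 12]
8 → replaces 12 → [2, 3, 8]
10 → extends → [2, 3, 8, 10]
12 → extends → [2, 3, 8, 10, 12]
9 → replaces 10 → [2, 3, 8, 9, 12]
12 → extends → [2, 3, 8, 9, 12, 12]
Longest non-decreasing subsequence has length 6, so deletions = 9 − 6 = 3.

3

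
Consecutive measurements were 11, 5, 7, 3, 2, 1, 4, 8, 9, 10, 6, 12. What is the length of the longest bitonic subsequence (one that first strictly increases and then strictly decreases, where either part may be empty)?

6

inc[i] = longest strictly increasing subsequence ending at i; dec[i] = longest strictly decreasing subsequence starting at i:
i:      1  2  3  4  5  6  7  8  9 10 11 12
a[i]:  11  5  7  3  2  1  4  8  9 10  6 12
inc:    1  1  2  1  1  1  2  3  4  5  3  6
dec:    5  4  4  3  2  1  1  2  2  2  1  1
Best peak at i=10 (value 10): inc=5, dec=2, length 5+2−1 = 6.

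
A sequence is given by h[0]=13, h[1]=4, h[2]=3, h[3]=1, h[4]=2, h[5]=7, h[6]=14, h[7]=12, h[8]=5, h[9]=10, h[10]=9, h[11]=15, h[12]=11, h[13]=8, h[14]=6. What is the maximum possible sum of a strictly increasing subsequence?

42

Let S[i] be the best sum of a strictly increasing subsequence ending at i:
i:      0  1  2  3  4  5  6  7  8  9 10 11 12 13 14
h[i]:  13  4  3  1  2  7 14 12  5 10  9 15 11  8  6
S:     13  4  3  1  3 11 27 23  9 21 20 42 32 19 15
Maximum is 42 (e.g. 13 + 14 + 15).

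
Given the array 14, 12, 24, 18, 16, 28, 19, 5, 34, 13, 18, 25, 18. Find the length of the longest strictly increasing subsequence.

Let dp[i] be the length of the longest such subsequence ending at index i:
i:      1  2  3  4  5  6  7  8  9 10 11 12 13
a[i]:  14 12 24 18 16 28 19  5 34 13 18 25 18
dp:     1  1  2  2  2  3  3  1  4  2  3  4  3
Maximum dp value is 4.

4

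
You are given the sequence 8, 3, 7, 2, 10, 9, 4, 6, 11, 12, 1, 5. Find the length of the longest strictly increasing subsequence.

5

Let dp[i] be the length of the longest such subsequence ending at index i:
i:      1  2  3  4  5  6  7  8  9 10 11 12
a[i]:   8  3  7  2 10  9  4  6 11 12  1  5
dp:     1  1  2  1  3  3  2  3  4  5  1  3
Maximum dp value is 5.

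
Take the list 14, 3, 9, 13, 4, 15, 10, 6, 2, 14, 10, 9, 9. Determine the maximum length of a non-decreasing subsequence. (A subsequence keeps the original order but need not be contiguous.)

Track the smallest tail for each achievable length (allowing ties):
14 → extends → [14]
3 → replaces 14 → [3]
9 → extends → [3, 9]
13 → extends → [3, 9, 13]
4 → replaces 9 → [3, 4, 13]
15 → extends → [3, 4, 13, 15]
10 → replaces 13 → [3, 4, 10, 15]
6 → replaces 10 → [3, 4, 6, 15]
2 → replaces 3 → [2, 4, 6, 15]
14 → replaces 15 → [2, 4, 6, 14]
10 → replaces 14 → [2, 4, 6, 10]
9 → replaces 10 → [2, 4, 6, 9]
9 → extends → [2, 4, 6, 9, 9]
Five tails, so the longest non-decreasing subsequence has length 5 (e.g. 3, 4, 6, 9, 9).

5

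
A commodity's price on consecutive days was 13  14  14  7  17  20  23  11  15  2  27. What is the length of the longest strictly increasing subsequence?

6

Let dp[i] be the length of the longest such subsequence ending at index i:
i:      1  2  3  4  5  6  7  8  9 10 11
a[i]:  13 14 14  7 17 20 23 11 15  2 27
dp:     1  2  2  1  3  4  5  2  3  1  6
Maximum dp value is 6.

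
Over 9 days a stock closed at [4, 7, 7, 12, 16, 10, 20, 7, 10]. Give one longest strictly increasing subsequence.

Patience tails give the LIS length; then backtrack through the dp parents:
4 → extends → [4]
7 → extends → [4, 7]
7 → already a tail → [4, 7]
12 → extends → [4, 7, 12]
16 → extends → [4, 7, 12, 16]
10 → replaces 12 → [4, 7, 10, 16]
20 → extends → [4, 7, 10, 16, 20]
7 → already a tail → [4, 7, 10, 16, 20]
10 → already a tail → [4, 7, 10, 16, 20]
Length 5; one witness is 4, 7, 12, 16, 20.

4, 7, 12, 16, 20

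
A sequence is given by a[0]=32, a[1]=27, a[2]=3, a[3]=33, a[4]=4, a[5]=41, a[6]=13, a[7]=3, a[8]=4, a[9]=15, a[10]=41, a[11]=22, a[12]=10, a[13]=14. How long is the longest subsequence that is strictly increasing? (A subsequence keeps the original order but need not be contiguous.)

5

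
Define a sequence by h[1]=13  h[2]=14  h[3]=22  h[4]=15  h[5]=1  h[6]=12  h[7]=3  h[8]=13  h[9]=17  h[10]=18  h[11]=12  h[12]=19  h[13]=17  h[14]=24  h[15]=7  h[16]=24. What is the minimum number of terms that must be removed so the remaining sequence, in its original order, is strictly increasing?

9

Fewest deletions = n − (longest strictly increasing subsequence).
i:      1  2  3  4  5  6  7  8  9 10 11 12 13 14 15 16
h[i]:  13 14 22 15  1 12  3 13 17 18 12 19 17 24  7 24
dp:     1  2  3  3  1  2  2  3  4  5  3  6  4  7  3  7
max dp = 7, so deletions = 16 − 7 = 9.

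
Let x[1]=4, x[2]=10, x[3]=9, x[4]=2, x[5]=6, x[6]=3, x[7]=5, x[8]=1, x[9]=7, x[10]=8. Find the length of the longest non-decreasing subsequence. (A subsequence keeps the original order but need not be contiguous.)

5

Track the smallest tail for each achievable length (allowing ties):
4 → extends → [4]
10 → extends → [4, 10]
9 → replaces 10 → [4, 9]
2 → replaces 4 → [2, 9]
6 → replaces 9 → [2, 6]
3 → replaces 6 → [2, 3]
5 → extends → [2, 3, 5]
1 → replaces 2 → [1, 3, 5]
7 → extends → [1, 3, 5, 7]
8 → extends → [1, 3, 5, 7, 8]
Five tails, so the longest non-decreasing subsequence has length 5 (e.g. 2, 3, 5, 7, 8).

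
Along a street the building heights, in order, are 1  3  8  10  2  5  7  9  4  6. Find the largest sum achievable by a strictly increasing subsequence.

25

Let S[i] be the best sum of a strictly increasing subsequence ending at i:
i:      1  2  3  4  5  6  7  8  9 10
a[i]:   1  3  8 10  2  5  7  9  4  6
S:      1  4 12 22  3  9 16 25  8 15
Maximum is 25 (e.g. 1 + 3 + 5 + 7 + 9).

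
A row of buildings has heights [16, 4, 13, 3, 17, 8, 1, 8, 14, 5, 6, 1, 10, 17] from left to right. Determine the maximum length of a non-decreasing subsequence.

5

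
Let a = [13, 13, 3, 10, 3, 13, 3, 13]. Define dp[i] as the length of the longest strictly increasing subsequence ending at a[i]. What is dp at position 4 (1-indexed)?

2

dp[i] = 1 + max{dp[j] : j<i, a[j]<a[i]} (or 1 if no such j):
i:      1  2  3  4  5  6  7  8
a[i]:  13 13  3 10  3 13  3 13
dp:     1  1  1  2  1  3  1  3
At index 4 the value is 2.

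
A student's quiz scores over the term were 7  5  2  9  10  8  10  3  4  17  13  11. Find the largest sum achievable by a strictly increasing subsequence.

43

Let S[i] be the best sum of a strictly increasing subsequence ending at i:
i:      1  2  3  4  5  6  7  8  9 10 11 12
a[i]:   7  5  2  9 10  8 10  3  4 17 13 11
S:      7  5  2 16 26 15 26  5  9 43 39 37
Maximum is 43 (e.g. 7 + 9 + 10 + 17).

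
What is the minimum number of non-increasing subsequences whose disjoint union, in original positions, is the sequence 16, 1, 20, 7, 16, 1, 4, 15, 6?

3

Place each on the leftmost legal pile:
16 → new pile 1 (tops now [16])
1 → pile 1 (tops now [1])
20 → new pile 2 (tops now [1, 20])
7 → pile 2 (tops now [1, 7])
16 → new pile 3 (tops now [1, 7, 16])
1 → pile 1 (tops now [1, 7, 16])
4 → pile 2 (tops now [1, 4, 16])
15 → pile 3 (tops now [1, 4, 15])
6 → pile 3 (tops now [1, 4, 6])
Three piles.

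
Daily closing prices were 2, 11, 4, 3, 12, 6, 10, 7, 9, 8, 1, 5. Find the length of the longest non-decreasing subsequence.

Track the smallest tail for each achievable length (allowing ties):
2 → extends → [2]
11 → extends → [2, 11]
4 → replaces 11 → [2, 4]
3 → replaces 4 → [2, 3]
12 → extends → [2, 3, 12]
6 → replaces 12 → [2, 3, 6]
10 → extends → [2, 3, 6, 10]
7 → replaces 10 → [2, 3, 6, 7]
9 → extends → [2, 3, 6, 7, 9]
8 → replaces 9 → [2, 3, 6, 7, 8]
1 → replaces 2 → [1, 3, 6, 7, 8]
5 → replaces 6 → [1, 3, 5, 7, 8]
Five tails, so the longest non-decreasing subsequence has length 5 (e.g. 2, 4, 6, 7, 9).

5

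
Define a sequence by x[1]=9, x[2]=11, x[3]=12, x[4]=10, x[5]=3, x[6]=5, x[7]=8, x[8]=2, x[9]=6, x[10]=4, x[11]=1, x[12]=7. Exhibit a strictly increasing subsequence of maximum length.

3, 5, 6, 7

Patience tails give the LIS length; then backtrack through the dp parents:
9 → extends → [9]
11 → extends → [9, 11]
12 → extends → [9, 11, 12]
10 → replaces 11 → [9, 10, 12]
3 → replaces 9 → [3, 10, 12]
5 → replaces 10 → [3, 5, 12]
8 → replaces 12 → [3, 5, 8]
2 → replaces 3 → [2, 5, 8]
6 → replaces 8 → [2, 5, 6]
4 → replaces 5 → [2, 4, 6]
1 → replaces 2 → [1, 4, 6]
7 → extends → [1, 4, 6, 7]
Length 4; one witness is 3, 5, 6, 7.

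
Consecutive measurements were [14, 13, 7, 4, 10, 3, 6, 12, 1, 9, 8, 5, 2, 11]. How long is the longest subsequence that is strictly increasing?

Track the smallest tail for each achievable length (strict):
14 → extends → [14]
13 → replaces 14 → [13]
7 → replaces 13 → [7]
4 → replaces 7 → [4]
10 → extends → [4, 10]
3 → replaces 4 → [3, 10]
6 → replaces 10 → [3, 6]
12 → extends → [3, 6, 12]
1 → replaces 3 → [1, 6, 12]
9 → replaces 12 → [1, 6, 9]
8 → replaces 9 → [1, 6, 8]
5 → replaces 6 → [1, 5, 8]
2 → replaces 5 → [1, 2, 8]
11 → extends → [1, 2, 8, 11]
Four tails, so the longest strictly increasing subsequence has length 4 (e.g. 4, 6, 9, 11).

4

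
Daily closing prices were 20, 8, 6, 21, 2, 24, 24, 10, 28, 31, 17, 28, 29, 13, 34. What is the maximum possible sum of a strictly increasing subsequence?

Let S[i] be the best sum of a strictly increasing subsequence ending at i:
i:       1   2   3   4   5   6   7   8   9  10  11  12  13  14  15
a[i]:   20   8   6  21   2  24  24  10  28  31  17  28  29  13  34
S:      20   8   6  41   2  65  65  18  93 124  35  93 122  31 158
Maximum is 158 (e.g. 20 + 21 + 24 + 28 + 31 + 34).

158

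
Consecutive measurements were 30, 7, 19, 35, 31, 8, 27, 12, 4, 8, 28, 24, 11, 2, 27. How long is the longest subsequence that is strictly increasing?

Track the smallest tail for each achievable length (strict):
30 → extends → [30]
7 → replaces 30 → [7]
19 → extends → [7, 19]
35 → extends → [7, 19, 35]
31 → replaces 35 → [7, 19, 31]
8 → replaces 19 → [7, 8, 31]
27 → replaces 31 → [7, 8, 27]
12 → replaces 27 → [7, 8, 12]
4 → replaces 7 → [4, 8, 12]
8 → already a tail → [4, 8, 12]
28 → extends → [4, 8, 12, 28]
24 → replaces 28 → [4, 8, 12, 24]
11 → replaces 12 → [4, 8, 11, 24]
2 → replaces 4 → [2, 8, 11, 24]
27 → extends → [2, 8, 11, 24, 27]
Five tails, so the longest strictly increasing subsequence has length 5 (e.g. 7, 8, 12, 24, 27).

5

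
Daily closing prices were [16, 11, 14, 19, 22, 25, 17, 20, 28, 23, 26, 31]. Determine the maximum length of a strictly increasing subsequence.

Track the smallest tail for each achievable length (strict):
16 → extends → [16]
11 → replaces 16 → [11]
14 → extends → [11, 14]
19 → extends → [11, 14, 19]
22 → extends → [11, 14, 19, 22]
25 → extends → [11, 14, 19, 22, 25]
17 → replaces 19 → [11, 14, 17, 22, 25]
20 → replaces 22 → [11, 14, 17, 20, 25]
28 → extends → [11, 14, 17, 20, 25, 28]
23 → replaces 25 → [11, 14, 17, 20, 23, 28]
26 → replaces 28 → [11, 14, 17, 20, 23, 26]
31 → extends → [11, 14, 17, 20, 23, 26, 31]
Seven tails, so the longest strictly increasing subsequence has length 7 (e.g. 11, 14, 19, 22, 25, 28, 31).

7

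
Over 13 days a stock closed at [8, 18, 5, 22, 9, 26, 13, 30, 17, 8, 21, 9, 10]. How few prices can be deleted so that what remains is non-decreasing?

8

Fewest deletions = n − (longest non-decreasing subsequence).
Patience tails:
8 → extends → [8]
18 → extends → [8, 18]
5 → replaces 8 → [5, 18]
22 → extends → [5, 18, 22]
9 → replaces 18 → [5, 9, 22]
26 → extends → [5, 9, 22, 26]
13 → replaces 22 → [5, 9, 13, 26]
30 → extends → [5, 9, 13, 26, 30]
17 → replaces 26 → [5, 9, 13, 17, 30]
8 → replaces 9 → [5, 8, 13, 17, 30]
21 → replaces 30 → [5, 8, 13, 17, 21]
9 → replaces 13 → [5, 8, 9, 17, 21]
10 → replaces 17 → [5, 8, 9, 10, 21]
Longest non-decreasing subsequence has length 5, so deletions = 13 − 5 = 8.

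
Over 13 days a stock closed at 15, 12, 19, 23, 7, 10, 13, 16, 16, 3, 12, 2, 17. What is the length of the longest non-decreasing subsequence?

6

Track the smallest tail for each achievable length (allowing ties):
15 → extends → [15]
12 → replaces 15 → [12]
19 → extends → [12, 19]
23 → extends → [12, 19, 23]
7 → replaces 12 → [7, 19, 23]
10 → replaces 19 → [7, 10, 23]
13 → replaces 23 → [7, 10, 13]
16 → extends → [7, 10, 13, 16]
16 → extends → [7, 10, 13, 16, 16]
3 → replaces 7 → [3, 10, 13, 16, 16]
12 → replaces 13 → [3, 10, 12, 16, 16]
2 → replaces 3 → [2, 10, 12, 16, 16]
17 → extends → [2, 10, 12, 16, 16, 17]
Six tails, so the longest non-decreasing subsequence has length 6 (e.g. 7, 10, 13, 16, 16, 17).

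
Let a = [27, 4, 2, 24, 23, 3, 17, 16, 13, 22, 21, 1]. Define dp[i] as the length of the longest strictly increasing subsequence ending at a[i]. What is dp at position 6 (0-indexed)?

3

dp[i] = 1 + max{dp[j] : j<i, a[j]<a[i]} (or 1 if no such j):
i:      0  1  2  3  4  5  6  7  8  9 10 11
a[i]:  27  4  2 24 23  3 17 16 13 22 21  1
dp:     1  1  1  2  2  2  3  3  3  4  4  1
At index 6 the value is 3.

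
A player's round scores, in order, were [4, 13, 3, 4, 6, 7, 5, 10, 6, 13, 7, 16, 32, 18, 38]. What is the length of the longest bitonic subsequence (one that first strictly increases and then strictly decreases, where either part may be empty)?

9

inc[i] = longest strictly increasing subsequence ending at i; dec[i] = longest strictly decreasing subsequence starting at i:
i:      1  2  3  4  5  6  7  8  9 10 11 12 13 14 15
a[i]:   4 13  3  4  6  7  5 10  6 13  7 16 32 18 38
inc:    1  2  1  2  3  4  3  5  4  6  5  7  8  8  9
dec:    2  3  1  1  2  2  1  2  1  2  1  1  2  1  1
Best peak at i=13 (value 32): inc=8, dec=2, length 8+2−1 = 9.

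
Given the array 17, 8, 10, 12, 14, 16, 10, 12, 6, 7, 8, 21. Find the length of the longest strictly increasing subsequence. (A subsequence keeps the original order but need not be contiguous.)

Track the smallest tail for each achievable length (strict):
17 → extends → [17]
8 → replaces 17 → [8]
10 → extends → [8, 10]
12 → extends → [8, 10, 12]
14 → extends → [8, 10, 12, 14]
16 → extends → [8, 10, 12, 14, 16]
10 → already a tail → [8, 10, 12, 14, 16]
12 → already a tail → [8, 10, 12, 14, 16]
6 → replaces 8 → [6, 10, 12, 14, 16]
7 → replaces 10 → [6, 7, 12, 14, 16]
8 → replaces 12 → [6, 7, 8, 14, 16]
21 → extends → [6, 7, 8, 14, 16, 21]
Six tails, so the longest strictly increasing subsequence has length 6 (e.g. 8, 10, 12, 14, 16, 21).

6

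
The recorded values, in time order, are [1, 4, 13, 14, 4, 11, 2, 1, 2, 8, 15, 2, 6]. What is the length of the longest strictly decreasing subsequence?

Negate each value so 'decreasing' becomes 'increasing', then run patience tails on the negated sequence:
-1 → extends → [-1]
-4 → replaces -1 → [-4]
-13 → replaces -4 → [-13]
-14 → replaces -13 → [-14]
-4 → extends → [-14, -4]
-11 → replaces -4 → [-14, -11]
-2 → extends → [-14, -11, -2]
-1 → extends → [-14, -11, -2, -1]
-2 → already a tail → [-14, -11, -2, -1]
-8 → replaces -2 → [-14, -11, -8, -1]
-15 → replaces -14 → [-15, -11, -8, -1]
-2 → replaces -1 → [-15, -11, -8, -2]
-6 → replaces -2 → [-15, -11, -8, -6]
Four tails, so the longest strictly decreasing subsequence of the original has length 4.

4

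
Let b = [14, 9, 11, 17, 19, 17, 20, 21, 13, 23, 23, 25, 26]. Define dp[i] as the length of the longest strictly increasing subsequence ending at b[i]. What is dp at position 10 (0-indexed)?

7

dp[i] = 1 + max{dp[j] : j<i, b[j]<b[i]} (or 1 if no such j):
i:      0  1  2  3  4  5  6  7  8  9 10 11 12
b[i]:  14  9 11 17 19 17 20 21 13 23 23 25 26
dp:     1  1  2  3  4  3  5  6  3  7  7  8  9
At index 10 the value is 7.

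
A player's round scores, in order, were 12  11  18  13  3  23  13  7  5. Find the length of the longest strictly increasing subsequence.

3

Track the smallest tail for each achievable length (strict):
12 → extends → [12]
11 → replaces 12 → [11]
18 → extends → [11, 18]
13 → replaces 18 → [11, 13]
3 → replaces 11 → [3, 13]
23 → extends → [3, 13, 23]
13 → already a tail → [3, 13, 23]
7 → replaces 13 → [3, 7, 23]
5 → replaces 7 → [3, 5, 23]
Three tails, so the longest strictly increasing subsequence has length 3 (e.g. 12, 18, 23).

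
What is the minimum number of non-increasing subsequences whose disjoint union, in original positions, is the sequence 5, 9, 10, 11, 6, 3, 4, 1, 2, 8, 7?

4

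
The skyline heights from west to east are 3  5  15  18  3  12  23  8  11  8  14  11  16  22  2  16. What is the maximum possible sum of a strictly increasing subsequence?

Let S[i] be the best sum of a strictly increasing subsequence ending at i:
i:      1  2  3  4  5  6  7  8  9 10 11 12 13 14 15 16
a[i]:   3  5 15 18  3 12 23  8 11  8 14 11 16 22  2 16
S:      3  8 23 41  3 20 64 16 27 16 41 27 57 79  2 57
Maximum is 79 (e.g. 3 + 5 + 8 + 11 + 14 + 16 + 22).

79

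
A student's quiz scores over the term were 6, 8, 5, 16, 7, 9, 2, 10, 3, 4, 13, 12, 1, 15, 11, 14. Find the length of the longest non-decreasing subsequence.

Track the smallest tail for each achievable length (allowing ties):
6 → extends → [6]
8 → extends → [6, 8]
5 → replaces 6 → [5, 8]
16 → extends → [5, 8, 16]
7 → replaces 8 → [5, 7, 16]
9 → replaces 16 → [5, 7, 9]
2 → replaces 5 → [2, 7, 9]
10 → extends → [2, 7, 9, 10]
3 → replaces 7 → [2, 3, 9, 10]
4 → replaces 9 → [2, 3, 4, 10]
13 → extends → [2, 3, 4, 10, 13]
12 → replaces 13 → [2, 3, 4, 10, 12]
1 → replaces 2 → [1, 3, 4, 10, 12]
15 → extends → [1, 3, 4, 10, 12, 15]
11 → replaces 12 → [1, 3, 4, 10, 11, 15]
14 → replaces 15 → [1, 3, 4, 10, 11, 14]
Six tails, so the longest non-decreasing subsequence has length 6 (e.g. 6, 8, 9, 10, 13, 15).

6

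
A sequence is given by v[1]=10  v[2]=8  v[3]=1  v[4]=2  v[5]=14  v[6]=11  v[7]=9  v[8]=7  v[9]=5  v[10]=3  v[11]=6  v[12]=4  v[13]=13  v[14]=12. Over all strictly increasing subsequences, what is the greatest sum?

Let S[i] be the best sum of a strictly increasing subsequence ending at i:
i:      1  2  3  4  5  6  7  8  9 10 11 12 13 14
v[i]:  10  8  1  2 14 11  9  7  5  3  6  4 13 12
S:     10  8  1  3 24 21 17 10  8  6 14 10 34 33
Maximum is 34 (e.g. 10 + 11 + 13).

34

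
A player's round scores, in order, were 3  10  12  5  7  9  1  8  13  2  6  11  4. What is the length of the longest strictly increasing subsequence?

Track the smallest tail for each achievable length (strict):
3 → extends → [3]
10 → extends → [3, 10]
12 → extends → [3, 10, 12]
5 → replaces 10 → [3, 5, 12]
7 → replaces 12 → [3, 5, 7]
9 → extends → [3, 5, 7, 9]
1 → replaces 3 → [1, 5, 7, 9]
8 → replaces 9 → [1, 5, 7, 8]
13 → extends → [1, 5, 7, 8, 13]
2 → replaces 5 → [1, 2, 7, 8, 13]
6 → replaces 7 → [1, 2, 6, 8, 13]
11 → replaces 13 → [1, 2, 6, 8, 11]
4 → replaces 6 → [1, 2, 4, 8, 11]
Five tails, so the longest strictly increasing subsequence has length 5 (e.g. 3, 5, 7, 9, 13).

5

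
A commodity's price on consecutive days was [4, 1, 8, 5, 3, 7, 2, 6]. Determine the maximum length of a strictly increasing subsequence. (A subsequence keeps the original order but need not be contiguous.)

3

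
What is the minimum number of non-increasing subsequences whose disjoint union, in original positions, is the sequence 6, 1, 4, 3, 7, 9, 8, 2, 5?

4

The minimum number of non-increasing subsequences covering a sequence equals the length of its longest strictly increasing subsequence.
LIS length is 4 (e.g. 1, 4, 7, 9), so 4 piles are needed.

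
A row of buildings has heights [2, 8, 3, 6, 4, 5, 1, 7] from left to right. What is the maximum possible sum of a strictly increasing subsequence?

Let S[i] be the best sum of a strictly increasing subsequence ending at i:
i:      1  2  3  4  5  6  7  8
a[i]:   2  8  3  6  4  5  1  7
S:      2 10  5 11  9 14  1 21
Maximum is 21 (e.g. 2 + 3 + 4 + 5 + 7).

21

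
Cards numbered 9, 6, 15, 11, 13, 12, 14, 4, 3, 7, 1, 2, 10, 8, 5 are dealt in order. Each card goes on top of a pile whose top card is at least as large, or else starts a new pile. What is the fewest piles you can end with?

Place each on the leftmost legal pile:
9 → new pile 1 (tops now [9])
6 → pile 1 (tops now [6])
15 → new pile 2 (tops now [6, 15])
11 → pile 2 (tops now [6, 11])
13 → new pile 3 (tops now [6, 11, 13])
12 → pile 3 (tops now [6, 11, 12])
14 → new pile 4 (tops now [6, 11, 12, 14])
4 → pile 1 (tops now [4, 11, 12, 14])
3 → pile 1 (tops now [3, 11, 12, 14])
7 → pile 2 (tops now [3, 7, 12, 14])
1 → pile 1 (tops now [1, 7, 12, 14])
2 → pile 2 (tops now [1, 2, 12, 14])
10 → pile 3 (tops now [1, 2, 10, 14])
8 → pile 3 (tops now [1, 2, 8, 14])
5 → pile 3 (tops now [1, 2, 5, 14])
Four piles.

4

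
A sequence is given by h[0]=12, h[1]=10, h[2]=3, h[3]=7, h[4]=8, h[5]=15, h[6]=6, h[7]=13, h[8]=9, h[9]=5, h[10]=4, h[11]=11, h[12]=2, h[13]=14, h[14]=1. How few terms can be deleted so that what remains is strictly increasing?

9

Fewest deletions = n − (longest strictly increasing subsequence).
Patience tails:
12 → extends → [12]
10 → replaces 12 → [10]
3 → replaces 10 → [3]
7 → extends → [3, 7]
8 → extends → [3, 7, 8]
15 → extends → [3, 7, 8, 15]
6 → replaces 7 → [3, 6, 8, 15]
13 → replaces 15 → [3, 6, 8, 13]
9 → replaces 13 → [3, 6, 8, 9]
5 → replaces 6 → [3, 5, 8, 9]
4 → replaces 5 → [3, 4, 8, 9]
11 → extends → [3, 4, 8, 9, 11]
2 → replaces 3 → [2, 4, 8, 9, 11]
14 → extends → [2, 4, 8, 9, 11, 14]
1 → replaces 2 → [1, 4, 8, 9, 11, 14]
Longest strictly increasing subsequence has length 6, so deletions = 15 − 6 = 9.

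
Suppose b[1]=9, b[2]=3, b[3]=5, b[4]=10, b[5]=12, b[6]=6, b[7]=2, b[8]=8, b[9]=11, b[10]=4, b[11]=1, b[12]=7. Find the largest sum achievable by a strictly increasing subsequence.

Let S[i] be the best sum of a strictly increasing subsequence ending at i:
i:      1  2  3  4  5  6  7  8  9 10 11 12
b[i]:   9  3  5 10 12  6  2  8 11  4  1  7
S:      9  3  8 19 31 14  2 22 33  7  1 21
Maximum is 33 (e.g. 3 + 5 + 6 + 8 + 11).

33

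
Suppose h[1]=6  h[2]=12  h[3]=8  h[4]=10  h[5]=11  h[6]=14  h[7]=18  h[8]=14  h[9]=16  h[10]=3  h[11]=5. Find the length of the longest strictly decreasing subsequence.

Let dp[i] be the longest strictly decreasing subsequence ending at i:
i:      1  2  3  4  5  6  7  8  9 10 11
h[i]:   6 12  8 10 11 14 18 14 16  3  5
dp:     1  1  2  2  2  1  1  2  2  3  3
Maximum is 3.

3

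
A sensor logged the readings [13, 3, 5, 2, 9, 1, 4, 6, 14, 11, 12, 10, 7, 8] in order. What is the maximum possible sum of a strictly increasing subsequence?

40

Let S[i] be the best sum of a strictly increasing subsequence ending at i:
i:      1  2  3  4  5  6  7  8  9 10 11 12 13 14
a[i]:  13  3  5  2  9  1  4  6 14 11 12 10  7  8
S:     13  3  8  2 17  1  7 14 31 28 40 27 21 29
Maximum is 40 (e.g. 3 + 5 + 9 + 11 + 12).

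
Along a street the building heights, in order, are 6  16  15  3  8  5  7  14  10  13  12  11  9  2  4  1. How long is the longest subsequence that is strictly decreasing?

9

Negate each value so 'decreasing' becomes 'increasing', then run patience tails on the negated sequence:
-6 → extends → [-6]
-16 → replaces -6 → [-16]
-15 → extends → [-16, -15]
-3 → extends → [-16, -15, -3]
-8 → replaces -3 → [-16, -15, -8]
-5 → extends → [-16, -15, -8, -5]
-7 → replaces -5 → [-16, -15, -8, -7]
-14 → replaces -8 → [-16, -15, -14, -7]
-10 → replaces -7 → [-16, -15, -14, -10]
-13 → replaces -10 → [-16, -15, -14, -13]
-12 → extends → [-16, -15, -14, -13, -12]
-11 → extends → [-16, -15, -14, -13, -12, -11]
-9 → extends → [-16, -15, -14, -13, -12, -11, -9]
-2 → extends → [-16, -15, -14, -13, -12, -11, -9, -2]
-4 → replaces -2 → [-16, -15, -14, -13, -12, -11, -9, -4]
-1 → extends → [-16, -15, -14, -13, -12, -11, -9, -4, -1]
Nine tails, so the longest strictly decreasing subsequence of the original has length 9.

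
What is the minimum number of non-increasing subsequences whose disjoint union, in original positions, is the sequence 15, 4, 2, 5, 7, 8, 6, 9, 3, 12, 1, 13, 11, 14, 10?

Place each on the leftmost legal pile:
15 → new pile 1 (tops now [15])
4 → pile 1 (tops now [4])
2 → pile 1 (tops now [2])
5 → new pile 2 (tops now [2, 5])
7 → new pile 3 (tops now [2, 5, 7])
8 → new pile 4 (tops now [2, 5, 7, 8])
6 → pile 3 (tops now [2, 5, 6, 8])
9 → new pile 5 (tops now [2, 5, 6, 8, 9])
3 → pile 2 (tops now [2, 3, 6, 8, 9])
12 → new pile 6 (tops now [2, 3, 6, 8, 9, 12])
1 → pile 1 (tops now [1, 3, 6, 8, 9, 12])
13 → new pile 7 (tops now [1, 3, 6, 8, 9, 12, 13])
11 → pile 6 (tops now [1, 3, 6, 8, 9, 11, 13])
14 → new pile 8 (tops now [1, 3, 6, 8, 9, 11, 13, 14])
10 → pile 6 (tops now [1, 3, 6, 8, 9, 10, 13, 14])
Eight piles.

8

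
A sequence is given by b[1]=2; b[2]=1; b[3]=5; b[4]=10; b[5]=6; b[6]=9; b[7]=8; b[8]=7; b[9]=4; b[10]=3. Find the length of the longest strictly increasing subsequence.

Track the smallest tail for each achievable length (strict):
2 → extends → [2]
1 → replaces 2 → [1]
5 → extends → [1, 5]
10 → extends → [1, 5, 10]
6 → replaces 10 → [1, 5, 6]
9 → extends → [1, 5, 6, 9]
8 → replaces 9 → [1, 5, 6, 8]
7 → replaces 8 → [1, 5, 6, 7]
4 → replaces 5 → [1, 4, 6, 7]
3 → replaces 4 → [1, 3, 6, 7]
Four tails, so the longest strictly increasing subsequence has length 4 (e.g. 2, 5, 6, 9).

4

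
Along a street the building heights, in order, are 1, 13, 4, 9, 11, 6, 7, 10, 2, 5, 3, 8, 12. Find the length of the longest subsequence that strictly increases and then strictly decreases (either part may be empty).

inc[i] = longest strictly increasing subsequence ending at i; dec[i] = longest strictly decreasing subsequence starting at i:
i:      1  2  3  4  5  6  7  8  9 10 11 12 13
a[i]:   1 13  4  9 11  6  7 10  2  5  3  8 12
inc:    1  2  2  3  4  3  4  5  2  3  3  5  6
dec:    1  5  2  4  4  3  3  3  1  2  1  1  1
Best peak at i=5 (value 11): inc=4, dec=4, length 4+4−1 = 7.

7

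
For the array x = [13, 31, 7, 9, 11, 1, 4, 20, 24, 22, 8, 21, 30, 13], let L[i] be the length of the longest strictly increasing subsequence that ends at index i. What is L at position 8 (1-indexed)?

4

dp[i] = 1 + max{dp[j] : j<i, x[j]<x[i]} (or 1 if no such j):
i:      1  2  3  4  5  6  7  8  9 10 11 12 13 14
x[i]:  13 31  7  9 11  1  4 20 24 22  8 21 30 13
dp:     1  2  1  2  3  1  2  4  5  5  3  5  6  4
At index 8 the value is 4.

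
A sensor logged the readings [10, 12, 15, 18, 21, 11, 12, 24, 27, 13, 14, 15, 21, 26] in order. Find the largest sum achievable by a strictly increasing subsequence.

Let S[i] be the best sum of a strictly increasing subsequence ending at i:
i:       1   2   3   4   5   6   7   8   9  10  11  12  13  14
a[i]:   10  12  15  18  21  11  12  24  27  13  14  15  21  26
S:      10  22  37  55  76  21  33 100 127  46  60  75  96 126
Maximum is 127 (e.g. 10 + 12 + 15 + 18 + 21 + 24 + 27).

127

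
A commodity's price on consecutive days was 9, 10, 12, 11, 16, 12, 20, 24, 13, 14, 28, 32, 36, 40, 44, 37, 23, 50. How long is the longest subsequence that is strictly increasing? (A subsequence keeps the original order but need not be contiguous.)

Track the smallest tail for each achievable length (strict):
9 → extends → [9]
10 → extends → [9, 10]
12 → extends → [9, 10, 12]
11 → replaces 12 → [9, 10, 11]
16 → extends → [9, 10, 11, 16]
12 → replaces 16 → [9, 10, 11, 12]
20 → extends → [9, 10, 11, 12, 20]
24 → extends → [9, 10, 11, 12, 20, 24]
13 → replaces 20 → [9, 10, 11, 12, 13, 24]
14 → replaces 24 → [9, 10, 11, 12, 13, 14]
28 → extends → [9, 10, 11, 12, 13, 14, 28]
32 → extends → [9, 10, 11, 12, 13, 14, 28, 32]
36 → extends → [9, 10, 11, 12, 13, 14, 28, 32, 36]
40 → extends → [9, 10, 11, 12, 13, 14, 28, 32, 36, 40]
44 → extends → [9, 10, 11, 12, 13, 14, 28, 32, 36, 40, 44]
37 → replaces 40 → [9, 10, 11, 12, 13, 14, 28, 32, 36, 37, 44]
23 → replaces 28 → [9, 10, 11, 12, 13, 14, 23, 32, 36, 37, 44]
50 → extends → [9, 10, 11, 12, 13, 14, 23, 32, 36, 37, 44, 50]
Twelve tails, so the longest strictly increasing subsequence has length 12 (e.g. 9, 10, 12, 16, 20, 24, 28, 32, 36, 40, 44, 50).

12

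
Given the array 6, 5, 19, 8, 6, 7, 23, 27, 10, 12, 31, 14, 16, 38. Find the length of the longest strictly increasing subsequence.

Track the smallest tail for each achievable length (strict):
6 → extends → [6]
5 → replaces 6 → [5]
19 → extends → [5, 19]
8 → replaces 19 → [5, 8]
6 → replaces 8 → [5, 6]
7 → extends → [5, 6, 7]
23 → extends → [5, 6, 7, 23]
27 → extends → [5, 6, 7, 23, 27]
10 → replaces 23 → [5, 6, 7, 10, 27]
12 → replaces 27 → [5, 6, 7, 10, 12]
31 → extends → [5, 6, 7, 10, 12, 31]
14 → replaces 31 → [5, 6, 7, 10, 12, 14]
16 → extends → [5, 6, 7, 10, 12, 14, 16]
38 → extends → [5, 6, 7, 10, 12, 14, 16, 38]
Eight tails, so the longest strictly increasing subsequence has length 8 (e.g. 5, 6, 7, 10, 12, 14, 16, 38).

8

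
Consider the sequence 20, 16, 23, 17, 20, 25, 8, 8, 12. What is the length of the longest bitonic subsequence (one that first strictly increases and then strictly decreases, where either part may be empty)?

5

inc[i] = longest strictly increasing subsequence ending at i; dec[i] = longest strictly decreasing subsequence starting at i:
i:      1  2  3  4  5  6  7  8  9
a[i]:  20 16 23 17 20 25  8  8 12
inc:    1  1  2  2  3  4  1  1  2
dec:    3  2  3  2  2  2  1  1  1
Best peak at i=6 (value 25): inc=4, dec=2, length 4+2−1 = 5.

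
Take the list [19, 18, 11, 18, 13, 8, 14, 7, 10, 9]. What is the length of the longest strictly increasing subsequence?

3

Track the smallest tail for each achievable length (strict):
19 → extends → [19]
18 → replaces 19 → [18]
11 → replaces 18 → [11]
18 → extends → [11, 18]
13 → replaces 18 → [11, 13]
8 → replaces 11 → [8, 13]
14 → extends → [8, 13, 14]
7 → replaces 8 → [7, 13, 14]
10 → replaces 13 → [7, 10, 14]
9 → replaces 10 → [7, 9, 14]
Three tails, so the longest strictly increasing subsequence has length 3 (e.g. 11, 13, 14).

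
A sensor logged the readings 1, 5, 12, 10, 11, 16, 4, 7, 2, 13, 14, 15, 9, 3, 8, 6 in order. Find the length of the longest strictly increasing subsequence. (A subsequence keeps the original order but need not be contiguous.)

7

Let dp[i] be the length of the longest such subsequence ending at index i:
i:      1  2  3  4  5  6  7  8  9 10 11 12 13 14 15 16
a[i]:   1  5 12 10 11 16  4  7  2 13 14 15  9  3  8  6
dp:     1  2  3  3  4  5  2  3  2  5  6  7  4  3  4  4
Maximum dp value is 7.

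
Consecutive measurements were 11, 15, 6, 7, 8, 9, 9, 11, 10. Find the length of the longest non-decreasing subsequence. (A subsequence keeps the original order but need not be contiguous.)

Track the smallest tail for each achievable length (allowing ties):
11 → extends → [11]
15 → extends → [11, 15]
6 → replaces 11 → [6, 15]
7 → replaces 15 → [6, 7]
8 → extends → [6, 7, 8]
9 → extends → [6, 7, 8, 9]
9 → extends → [6, 7, 8, 9, 9]
11 → extends → [6, 7, 8, 9, 9, 11]
10 → replaces 11 → [6, 7, 8, 9, 9, 10]
Six tails, so the longest non-decreasing subsequence has length 6 (e.g. 6, 7, 8, 9, 9, 11).

6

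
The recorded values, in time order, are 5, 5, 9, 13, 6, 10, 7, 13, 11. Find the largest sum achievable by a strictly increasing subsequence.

37

Let S[i] be the best sum of a strictly increasing subsequence ending at i:
i:      1  2  3  4  5  6  7  8  9
a[i]:   5  5  9 13  6 10  7 13 11
S:      5  5 14 27 11 24 18 37 35
Maximum is 37 (e.g. 5 + 9 + 10 + 13).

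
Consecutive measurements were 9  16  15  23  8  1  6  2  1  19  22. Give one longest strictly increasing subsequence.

9, 16, 19, 22

Patience tails give the LIS length; then backtrack through the dp parents:
9 → extends → [9]
16 → extends → [9, 16]
15 → replaces 16 → [9, 15]
23 → extends → [9, 15, 23]
8 → replaces 9 → [8, 15, 23]
1 → replaces 8 → [1, 15, 23]
6 → replaces 15 → [1, 6, 23]
2 → replaces 6 → [1, 2, 23]
1 → already a tail → [1, 2, 23]
19 → replaces 23 → [1, 2, 19]
22 → extends → [1, 2, 19, 22]
Length 4; one witness is 9, 16, 19, 22.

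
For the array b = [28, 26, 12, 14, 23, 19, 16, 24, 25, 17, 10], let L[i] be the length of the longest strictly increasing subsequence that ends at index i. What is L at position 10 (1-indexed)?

dp[i] = 1 + max{dp[j] : j<i, b[j]<b[i]} (or 1 if no such j):
i:      1  2  3  4  5  6  7  8  9 10 11
b[i]:  28 26 12 14 23 19 16 24 25 17 10
dp:     1  1  1  2  3  3  3  4  5  4  1
At index 10 the value is 4.

4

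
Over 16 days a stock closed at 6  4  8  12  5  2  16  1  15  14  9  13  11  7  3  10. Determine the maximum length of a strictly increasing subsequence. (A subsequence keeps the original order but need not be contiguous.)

4

Track the smallest tail for each achievable length (strict):
6 → extends → [6]
4 → replaces 6 → [4]
8 → extends → [4, 8]
12 → extends → [4, 8, 12]
5 → replaces 8 → [4, 5, 12]
2 → replaces 4 → [2, 5, 12]
16 → extends → [2, 5, 12, 16]
1 → replaces 2 → [1, 5, 12, 16]
15 → replaces 16 → [1, 5, 12, 15]
14 → replaces 15 → [1, 5, 12, 14]
9 → replaces 12 → [1, 5, 9, 14]
13 → replaces 14 → [1, 5, 9, 13]
11 → replaces 13 → [1, 5, 9, 11]
7 → replaces 9 → [1, 5, 7, 11]
3 → replaces 5 → [1, 3, 7, 11]
10 → replaces 11 → [1, 3, 7, 10]
Four tails, so the longest strictly increasing subsequence has length 4 (e.g. 6, 8, 12, 16).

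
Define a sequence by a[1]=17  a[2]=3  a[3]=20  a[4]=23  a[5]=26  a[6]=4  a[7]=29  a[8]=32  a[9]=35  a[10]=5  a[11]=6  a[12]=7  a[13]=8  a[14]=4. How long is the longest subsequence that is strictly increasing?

7

Track the smallest tail for each achievable length (strict):
17 → extends → [17]
3 → replaces 17 → [3]
20 → extends → [3, 20]
23 → extends → [3, 20, 23]
26 → extends → [3, 20, 23, 26]
4 → replaces 20 → [3, 4, 23, 26]
29 → extends → [3, 4, 23, 26, 29]
32 → extends → [3, 4, 23, 26, 29, 32]
35 → extends → [3, 4, 23, 26, 29, 32, 35]
5 → replaces 23 → [3, 4, 5, 26, 29, 32, 35]
6 → replaces 26 → [3, 4, 5, 6, 29, 32, 35]
7 → replaces 29 → [3, 4, 5, 6, 7, 32, 35]
8 → replaces 32 → [3, 4, 5, 6, 7, 8, 35]
4 → already a tail → [3, 4, 5, 6, 7, 8, 35]
Seven tails, so the longest strictly increasing subsequence has length 7 (e.g. 17, 20, 23, 26, 29, 32, 35).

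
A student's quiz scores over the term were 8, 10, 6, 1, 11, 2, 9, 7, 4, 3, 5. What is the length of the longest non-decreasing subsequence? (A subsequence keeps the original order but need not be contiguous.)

4

Track the smallest tail for each achievable length (allowing ties):
8 → extends → [8]
10 → extends → [8, 10]
6 → replaces 8 → [6, 10]
1 → replaces 6 → [1, 10]
11 → extends → [1, 10, 11]
2 → replaces 10 → [1, 2, 11]
9 → replaces 11 → [1, 2, 9]
7 → replaces 9 → [1, 2, 7]
4 → replaces 7 → [1, 2, 4]
3 → replaces 4 → [1, 2, 3]
5 → extends → [1, 2, 3, 5]
Four tails, so the longest non-decreasing subsequence has length 4 (e.g. 1, 2, 4, 5).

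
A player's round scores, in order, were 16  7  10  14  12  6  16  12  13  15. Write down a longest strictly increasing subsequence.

Patience tails give the LIS length; then backtrack through the dp parents:
16 → extends → [16]
7 → replaces 16 → [7]
10 → extends → [7, 10]
14 → extends → [7, 10, 14]
12 → replaces 14 → [7, 10, 12]
6 → replaces 7 → [6, 10, 12]
16 → extends → [6, 10, 12, 16]
12 → already a tail → [6, 10, 12, 16]
13 → replaces 16 → [6, 10, 12, 13]
15 → extends → [6, 10, 12, 13, 15]
Length 5; one witness is 7, 10, 12, 13, 15.

7, 10, 12, 13, 15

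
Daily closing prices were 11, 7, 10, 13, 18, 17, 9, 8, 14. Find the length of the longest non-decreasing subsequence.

Track the smallest tail for each achievable length (allowing ties):
11 → extends → [11]
7 → replaces 11 → [7]
10 → extends → [7, 10]
13 → extends → [7, 10, 13]
18 → extends → [7, 10, 13, 18]
17 → replaces 18 → [7, 10, 13, 17]
9 → replaces 10 → [7, 9, 13, 17]
8 → replaces 9 → [7, 8, 13, 17]
14 → replaces 17 → [7, 8, 13, 14]
Four tails, so the longest non-decreasing subsequence has length 4 (e.g. 7, 10, 13, 18).

4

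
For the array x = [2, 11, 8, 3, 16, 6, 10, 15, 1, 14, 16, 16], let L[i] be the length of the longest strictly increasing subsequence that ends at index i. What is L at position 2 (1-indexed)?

2

dp[i] = 1 + max{dp[j] : j<i, x[j]<x[i]} (or 1 if no such j):
i:      1  2  3  4  5  6  7  8  9 10 11 12
x[i]:   2 11  8  3 16  6 10 15  1 14 16 16
dp:     1  2  2  2  3  3  4  5  1  5  6  6
At index 2 the value is 2.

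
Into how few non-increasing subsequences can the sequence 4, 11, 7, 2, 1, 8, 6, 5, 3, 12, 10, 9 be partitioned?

The minimum number of non-increasing subsequences covering a sequence equals the length of its longest strictly increasing subsequence.
LIS length is 4 (e.g. 4, 7, 8, 12), so 4 piles are needed.

4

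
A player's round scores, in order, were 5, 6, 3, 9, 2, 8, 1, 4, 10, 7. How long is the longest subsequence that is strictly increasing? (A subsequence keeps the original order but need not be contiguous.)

4

Let dp[i] be the length of the longest such subsequence ending at index i:
i:      1  2  3  4  5  6  7  8  9 10
a[i]:   5  6  3  9  2  8  1  4 10  7
dp:     1  2  1  3  1  3  1  2  4  3
Maximum dp value is 4.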